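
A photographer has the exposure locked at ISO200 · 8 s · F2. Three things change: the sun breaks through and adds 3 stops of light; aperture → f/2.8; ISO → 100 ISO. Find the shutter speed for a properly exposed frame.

4 s

Scene light: 3 stops brighter.
Aperture: f/2 → f/2.8 — 1 stop smaller aperture (darker).
ISO: 200 → 100 — 1 stop lower (darker).
Net so far: 1 stop brighter. Shutter speed: 8 → 4.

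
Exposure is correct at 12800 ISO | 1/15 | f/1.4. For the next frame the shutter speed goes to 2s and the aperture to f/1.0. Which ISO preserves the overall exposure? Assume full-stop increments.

Shutter speed: 1/15 → 1/8 → 1/4 → 1/2 → 1 → 2 — 5 stops slower (brighter).
Aperture: f/1.4 → f/1.0 — 1 stop wider (brighter).
Net change so far: 6 stops brighter. Offset with the ISO: 12800 → 6400 → 3200 → 1600 → 800 → 400 → 200.

ISO 200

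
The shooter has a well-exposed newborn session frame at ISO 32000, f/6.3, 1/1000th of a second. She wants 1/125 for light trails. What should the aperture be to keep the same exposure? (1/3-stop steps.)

f/18

Shutter speed: 1/1000 → 1/800 → 1/640 → 1/500 → 1/400 → 1/320 → 1/250 → 1/200 → 1/160 → 1/125 — 3 stops slower (brighter).
Need 3 stops darker from the aperture: f/6.3 → f/7.1 → f/8 → f/9 → f/10 → f/11 → f/13 → f/14 → f/16 → f/18.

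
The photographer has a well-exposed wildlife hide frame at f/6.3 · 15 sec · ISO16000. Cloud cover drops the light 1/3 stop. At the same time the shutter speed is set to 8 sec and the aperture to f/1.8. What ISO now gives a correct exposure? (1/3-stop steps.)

ISO 3200

Scene light: 1/3 stop darker.
Shutter speed: 15 → 13 → 10 → 8 — 1 stop shorter (darker).
Aperture: f/6.3 → f/5.6 → f/5 → f/4.5 → f/4 → f/3.5 → f/3.2 → f/2.8 → f/2.5 → f/2.2 → f/2 → f/1.8 — 3 2/3 stops wider (brighter).
Net so far: 2 1/3 stops brighter. ISO: 16000 → 12800 → 10000 → 8000 → 6400 → 5000 → 4000 → 3200.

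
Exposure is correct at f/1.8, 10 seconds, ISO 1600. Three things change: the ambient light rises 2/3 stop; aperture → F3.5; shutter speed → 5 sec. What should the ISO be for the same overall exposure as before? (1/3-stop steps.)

ISO 8000

Scene light: 2/3 stop brighter.
Aperture: f/1.8 → f/2 → f/2.2 → f/2.5 → f/2.8 → f/3.2 → f/3.5 — 2 stops stopped down (darker).
Shutter speed: 10 → 8 → 6 → 5 — 1 stop shorter (darker).
Net so far: 2 1/3 stops darker. ISO: 1600 → 2000 → 2500 → 3200 → 4000 → 5000 → 6400 → 8000.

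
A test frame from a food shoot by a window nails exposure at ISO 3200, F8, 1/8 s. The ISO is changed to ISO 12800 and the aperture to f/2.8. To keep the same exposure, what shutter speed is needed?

1/250s

ISO: 3200 → 6400 → 12800 — 2 stops higher (brighter).
Aperture: f/8 → f/5.6 → f/4 → f/2.8 — 3 stops wider (brighter).
Net change so far: 5 stops brighter. Offset with the shutter speed: 1/8 → 1/15 → 1/30 → 1/60 → 1/125 → 1/250.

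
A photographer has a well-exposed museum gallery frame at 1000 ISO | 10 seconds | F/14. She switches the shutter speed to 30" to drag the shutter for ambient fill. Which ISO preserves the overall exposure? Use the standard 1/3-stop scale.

Shutter speed: 10 → 13 → 15 → 20 → 25 → 30 — 1 2/3 stops longer (brighter).
Need 1 2/3 stops darker from the ISO: 1000 → 800 → 640 → 500 → 400 → 320.

ISO 320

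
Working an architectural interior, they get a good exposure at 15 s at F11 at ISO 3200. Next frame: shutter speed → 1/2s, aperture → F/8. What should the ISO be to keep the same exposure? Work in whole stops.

Shutter speed: 15 → 8 → 4 → 2 → 1 → 1/2 — 5 stops shorter (darker).
Aperture: f/11 → f/8 — 1 stop larger aperture (brighter).
Net change so far: 4 stops darker. Offset with the ISO: 3200 → 6400 → 12800 → 25600 → 51200.

ISO 51200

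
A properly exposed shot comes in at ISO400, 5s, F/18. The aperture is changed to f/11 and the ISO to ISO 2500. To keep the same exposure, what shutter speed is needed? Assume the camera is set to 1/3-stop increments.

Aperture: f/18 → f/16 → f/14 → f/13 → f/11 — 1 1/3 stops wider (brighter).
ISO: 400 → 500 → 640 → 800 → 1000 → 1250 → 1600 → 2000 → 2500 — 2 2/3 stops raised (brighter).
Net change so far: 4 stops brighter. Offset with the shutter speed: 5 → 4 → 3.2 → 2.5 → 2 → 1.6 → 1.3 → 1 → 0.8 → 0.6 → 0.5 → 0.4 → 0.3.

0.3 s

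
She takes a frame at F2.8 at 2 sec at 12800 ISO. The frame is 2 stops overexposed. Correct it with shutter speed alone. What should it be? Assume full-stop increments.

1/2s

Overexposed by 2 stops → need 2 stops darker.
Shutter speed: 2 → 1 → 1/2.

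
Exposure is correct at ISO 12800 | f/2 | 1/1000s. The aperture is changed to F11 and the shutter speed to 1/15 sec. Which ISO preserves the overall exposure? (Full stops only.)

Aperture: f/2 → f/2.8 → f/4 → f/5.6 → f/8 → f/11 — 5 stops smaller aperture (darker).
Shutter speed: 1/1000 → 1/500 → 1/250 → 1/125 → 1/60 → 1/30 → 1/15 — 6 stops longer (brighter).
Net change so far: 1 stop brighter. Offset with the ISO: 12800 → 6400.

ISO 6400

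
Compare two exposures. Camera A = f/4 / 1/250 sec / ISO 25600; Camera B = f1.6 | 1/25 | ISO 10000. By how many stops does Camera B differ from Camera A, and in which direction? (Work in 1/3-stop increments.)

Aperture: f/4 → f/3.5 → f/3.2 → f/2.8 → f/2.5 → f/2.2 → f/2 → f/1.8 → f/1.6 — 2 2/3 stops larger aperture (brighter).
Shutter speed: 1/250 → 1/200 → 1/160 → 1/125 → 1/100 → 1/80 → 1/60 → 1/50 → 1/40 → 1/30 → 1/25 — 3 1/3 stops longer (brighter).
ISO: 25600 → 20000 → 16000 → 12800 → 10000 — 1 1/3 stops dropped (darker).
Net: +2 2/3 +3 1/3 −1 1/3 = +4 2/3 stops.

4 2/3 stops brighter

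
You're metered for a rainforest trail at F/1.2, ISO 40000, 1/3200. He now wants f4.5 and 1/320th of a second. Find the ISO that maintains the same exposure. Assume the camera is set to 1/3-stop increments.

ISO 51200

Aperture: f/1.2 → f/1.4 → f/1.6 → f/1.8 → f/2 → f/2.2 → f/2.5 → f/2.8 → f/3.2 → f/3.5 → f/4 → f/4.5 — 3 2/3 stops stopped down (darker).
Shutter speed: 1/3200 → 1/2500 → 1/2000 → 1/1600 → 1/1250 → 1/1000 → 1/800 → 1/640 → 1/500 → 1/400 → 1/320 — 3 1/3 stops slower (brighter).
Net change so far: 1/3 stop darker. Offset with the ISO: 40000 → 51200.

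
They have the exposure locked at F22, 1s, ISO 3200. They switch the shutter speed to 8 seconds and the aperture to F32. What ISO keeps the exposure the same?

ISO 800

Shutter speed: 1 → 2 → 4 → 8 — 3 stops slower (brighter).
Aperture: f/22 → f/32 — 1 stop narrower (darker).
Net change so far: 2 stops brighter. Offset with the ISO: 3200 → 1600 → 800.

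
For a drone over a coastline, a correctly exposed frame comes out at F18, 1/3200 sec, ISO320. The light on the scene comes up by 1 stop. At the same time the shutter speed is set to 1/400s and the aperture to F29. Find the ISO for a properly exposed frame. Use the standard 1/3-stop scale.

Scene light: 1 stop brighter.
Shutter speed: 1/3200 → 1/2500 → 1/2000 → 1/1600 → 1/1250 → 1/1000 → 1/800 → 1/640 → 1/500 → 1/400 — 3 stops longer (brighter).
Aperture: f/18 → f/20 → f/22 → f/25 → f/29 — 1 1/3 stops narrower (darker).
Net so far: 2 2/3 stops brighter. ISO: 320 → 250 → 200 → 160 → 125 → 100 → 80 → 64 → 50.

ISO 50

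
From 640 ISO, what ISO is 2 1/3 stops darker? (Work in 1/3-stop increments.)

ISO 125

ISO: 640 → 500 → 400 → 320 → 250 → 200 → 160 → 125 — 2 1/3 stops lower (darker).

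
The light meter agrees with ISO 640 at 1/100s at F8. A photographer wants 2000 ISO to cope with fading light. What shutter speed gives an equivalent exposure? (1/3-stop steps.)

1/320s

ISO: 640 → 800 → 1000 → 1250 → 1600 → 2000 — 1 2/3 stops higher (brighter).
Need 1 2/3 stops darker from the shutter speed: 1/100 → 1/125 → 1/160 → 1/200 → 1/250 → 1/320.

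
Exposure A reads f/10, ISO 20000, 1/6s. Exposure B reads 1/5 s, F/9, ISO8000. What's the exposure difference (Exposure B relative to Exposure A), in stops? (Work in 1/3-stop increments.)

Aperture: f/10 → f/9 — 1/3 stop wider (brighter).
Shutter speed: 1/6 → 1/5 — 1/3 stop slower (brighter).
ISO: 20000 → 16000 → 12800 → 10000 → 8000 — 1 1/3 stops dropped (darker).
Net: +1/3 +1/3 −1 1/3 = −2/3 stops.

2/3 stop darker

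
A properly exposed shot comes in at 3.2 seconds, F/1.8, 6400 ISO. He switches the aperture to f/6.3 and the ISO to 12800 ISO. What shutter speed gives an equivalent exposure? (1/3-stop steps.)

Aperture: f/1.8 → f/2 → f/2.2 → f/2.5 → f/2.8 → f/3.2 → f/3.5 → f/4 → f/4.5 → f/5 → f/5.6 → f/6.3 — 3 2/3 stops smaller aperture (darker).
ISO: 6400 → 8000 → 10000 → 12800 — 1 stop higher (brighter).
Net change so far: 2 2/3 stops darker. Offset with the shutter speed: 3.2 → 4 → 5 → 6 → 8 → 10 → 13 → 15 → 20.

20 s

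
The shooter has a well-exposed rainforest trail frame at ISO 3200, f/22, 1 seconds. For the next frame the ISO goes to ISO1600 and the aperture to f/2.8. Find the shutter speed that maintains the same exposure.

1/30s

ISO: 3200 → 1600 — 1 stop lower (darker).
Aperture: f/22 → f/16 → f/11 → f/8 → f/5.6 → f/4 → f/2.8 — 6 stops opened up (brighter).
Net change so far: 5 stops brighter. Offset with the shutter speed: 1 → 1/2 → 1/4 → 1/8 → 1/15 → 1/30.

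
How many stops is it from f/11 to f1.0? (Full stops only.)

7 stops

f/11 → f/8 → f/5.6 → f/4 → f/2.8 → f/2 → f/1.4 → f/1.0 — count the steps: 7 stops.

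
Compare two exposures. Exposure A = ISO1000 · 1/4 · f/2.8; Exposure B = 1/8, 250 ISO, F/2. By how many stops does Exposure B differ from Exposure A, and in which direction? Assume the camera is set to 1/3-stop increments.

Aperture: f/2.8 → f/2.5 → f/2.2 → f/2 — 1 stop larger aperture (brighter).
Shutter speed: 1/4 → 1/5 → 1/6 → 1/8 — 1 stop faster (darker).
ISO: 1000 → 800 → 640 → 500 → 400 → 320 → 250 — 2 stops dropped (darker).
Net: +1 −1 −2 = −2 stops.

2 stops darker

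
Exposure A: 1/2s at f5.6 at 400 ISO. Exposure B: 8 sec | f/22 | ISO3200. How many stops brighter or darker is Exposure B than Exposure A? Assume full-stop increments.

Aperture: f/5.6 → f/8 → f/11 → f/16 → f/22 — 4 stops smaller aperture (darker).
Shutter speed: 1/2 → 1 → 2 → 4 → 8 — 4 stops slower (brighter).
ISO: 400 → 800 → 1600 → 3200 — 3 stops higher (brighter).
Net: −4 +4 +3 = +3 stops.

3 stops brighter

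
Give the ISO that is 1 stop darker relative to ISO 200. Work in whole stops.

ISO: 200 → 100 — 1 stop dropped (darker).

ISO 100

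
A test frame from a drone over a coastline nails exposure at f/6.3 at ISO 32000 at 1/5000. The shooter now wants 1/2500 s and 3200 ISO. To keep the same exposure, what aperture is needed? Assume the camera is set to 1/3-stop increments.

f/2.8

Shutter speed: 1/5000 → 1/4000 → 1/3200 → 1/2500 — 1 stop slower (brighter).
ISO: 32000 → 25600 → 20000 → 16000 → 12800 → 10000 → 8000 → 6400 → 5000 → 4000 → 3200 — 3 1/3 stops lower (darker).
Net change so far: 2 1/3 stops darker. Offset with the aperture: f/6.3 → f/5.6 → f/5 → f/4.5 → f/4 → f/3.5 → f/3.2 → f/2.8.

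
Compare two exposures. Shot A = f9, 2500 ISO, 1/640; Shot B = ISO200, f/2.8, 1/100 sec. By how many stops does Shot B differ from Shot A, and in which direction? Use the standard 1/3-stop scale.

Aperture: f/9 → f/8 → f/7.1 → f/6.3 → f/5.6 → f/5 → f/4.5 → f/4 → f/3.5 → f/3.2 → f/2.8 — 3 1/3 stops larger aperture (brighter).
Shutter speed: 1/640 → 1/500 → 1/400 → 1/320 → 1/250 → 1/200 → 1/160 → 1/125 → 1/100 — 2 2/3 stops slower (brighter).
ISO: 2500 → 2000 → 1600 → 1250 → 1000 → 800 → 640 → 500 → 400 → 320 → 250 → 200 — 3 2/3 stops lower (darker).
Net: +3 1/3 +2 2/3 −3 2/3 = +2 1/3 stops.

2 1/3 stops brighter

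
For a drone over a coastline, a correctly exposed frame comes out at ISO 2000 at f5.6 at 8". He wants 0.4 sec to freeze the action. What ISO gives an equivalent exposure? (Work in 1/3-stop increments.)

ISO 40000

Shutter speed: 8 → 6 → 5 → 4 → 3.2 → 2.5 → 2 → 1.6 → 1.3 → 1 → 0.8 → 0.6 → 0.5 → 0.4 — 4 1/3 stops faster (darker).
Need 4 1/3 stops brighter from the ISO: 2000 → 2500 → 3200 → 4000 → 5000 → 6400 → 8000 → 10000 → 12800 → 16000 → 20000 → 25600 → 32000 → 40000.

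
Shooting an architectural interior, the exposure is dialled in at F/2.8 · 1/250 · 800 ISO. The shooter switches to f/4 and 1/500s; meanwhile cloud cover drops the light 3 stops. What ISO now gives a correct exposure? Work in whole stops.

Scene light: 3 stops darker.
Aperture: f/2.8 → f/4 — 1 stop stopped down (darker).
Shutter speed: 1/250 → 1/500 — 1 stop shorter (darker).
Net so far: 5 stops darker. ISO: 800 → 1600 → 3200 → 6400 → 12800 → 25600.

ISO 25600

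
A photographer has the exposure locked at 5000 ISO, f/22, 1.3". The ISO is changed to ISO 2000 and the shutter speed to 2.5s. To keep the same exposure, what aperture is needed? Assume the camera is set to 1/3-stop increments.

ISO: 5000 → 4000 → 3200 → 2500 → 2000 — 1 1/3 stops dropped (darker).
Shutter speed: 1.3 → 1.6 → 2 → 2.5 — 1 stop longer (brighter).
Net change so far: 1/3 stop darker. Offset with the aperture: f/22 → f/20.

f/20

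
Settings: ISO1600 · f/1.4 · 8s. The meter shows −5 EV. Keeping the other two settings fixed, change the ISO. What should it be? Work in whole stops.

Underexposed by 5 stops → need 5 stops brighter.
ISO: 1600 → 3200 → 6400 → 12800 → 25600 → 51200.

ISO 51200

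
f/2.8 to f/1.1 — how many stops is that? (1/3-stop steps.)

f/2.8 → f/2.5 → f/2.2 → f/2 → f/1.8 → f/1.6 → f/1.4 → f/1.2 → f/1.1 — count the steps: 8 third-stops = 2 2/3 stops.

2 2/3 stops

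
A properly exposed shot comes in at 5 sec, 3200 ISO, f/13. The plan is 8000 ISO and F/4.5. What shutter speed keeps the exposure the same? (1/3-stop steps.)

ISO: 3200 → 4000 → 5000 → 6400 → 8000 — 1 1/3 stops higher (brighter).
Aperture: f/13 → f/11 → f/10 → f/9 → f/8 → f/7.1 → f/6.3 → f/5.6 → f/5 → f/4.5 — 3 stops opened up (brighter).
Net change so far: 4 1/3 stops brighter. Offset with the shutter speed: 5 → 4 → 3.2 → 2.5 → 2 → 1.6 → 1.3 → 1 → 0.8 → 0.6 → 0.5 → 0.4 → 0.3 → 1/4.

1/4s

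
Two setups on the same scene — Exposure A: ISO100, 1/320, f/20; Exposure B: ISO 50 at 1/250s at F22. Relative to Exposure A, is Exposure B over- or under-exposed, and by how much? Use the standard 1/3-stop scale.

Aperture: f/20 → f/22 — 1/3 stop stopped down (darker).
Shutter speed: 1/320 → 1/250 — 1/3 stop longer (brighter).
ISO: 100 → 80 → 64 → 50 — 1 stop lower (darker).
Net: −1/3 +1/3 −1 = −1 stop.

1 stop darker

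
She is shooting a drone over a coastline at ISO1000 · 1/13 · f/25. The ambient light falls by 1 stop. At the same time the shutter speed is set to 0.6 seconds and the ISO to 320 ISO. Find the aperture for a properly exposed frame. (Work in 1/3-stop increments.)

f/29

Scene light: 1 stop darker.
Shutter speed: 1/13 → 1/10 → 1/8 → 1/6 → 1/5 → 1/4 → 0.3 → 0.4 → 0.5 → 0.6 — 3 stops longer (brighter).
ISO: 1000 → 800 → 640 → 500 → 400 → 320 — 1 2/3 stops dropped (darker).
Net so far: 1/3 stop brighter. Aperture: f/25 → f/29.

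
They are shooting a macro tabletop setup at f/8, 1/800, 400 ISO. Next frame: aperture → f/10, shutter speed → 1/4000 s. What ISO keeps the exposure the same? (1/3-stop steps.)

ISO 3200

Aperture: f/8 → f/9 → f/10 — 2/3 stop stopped down (darker).
Shutter speed: 1/800 → 1/1000 → 1/1250 → 1/1600 → 1/2000 → 1/2500 → 1/3200 → 1/4000 — 2 1/3 stops shorter (darker).
Net change so far: 3 stops darker. Offset with the ISO: 400 → 500 → 640 → 800 → 1000 → 1250 → 1600 → 2000 → 2500 → 3200.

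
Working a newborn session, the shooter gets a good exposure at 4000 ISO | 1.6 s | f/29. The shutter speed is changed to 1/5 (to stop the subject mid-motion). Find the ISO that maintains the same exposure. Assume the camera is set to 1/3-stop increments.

Shutter speed: 1.6 → 1.3 → 1 → 0.8 → 0.6 → 0.5 → 0.4 → 0.3 → 1/4 → 1/5 — 3 stops faster (darker).
Need 3 stops brighter from the ISO: 4000 → 5000 → 6400 → 8000 → 10000 → 12800 → 16000 → 20000 → 25600 → 32000.

ISO 32000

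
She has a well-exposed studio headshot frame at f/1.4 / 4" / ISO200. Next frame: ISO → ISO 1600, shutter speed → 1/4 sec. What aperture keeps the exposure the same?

ISO: 200 → 400 → 800 → 1600 — 3 stops raised (brighter).
Shutter speed: 4 → 2 → 1 → 1/2 → 1/4 — 4 stops faster (darker).
Net change so far: 1 stop darker. Offset with the aperture: f/1.4 → f/1.0.

f/1.0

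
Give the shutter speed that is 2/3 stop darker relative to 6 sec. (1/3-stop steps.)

Shutter speed: 6 → 5 → 4 — 2/3 stop shorter (darker).

4 s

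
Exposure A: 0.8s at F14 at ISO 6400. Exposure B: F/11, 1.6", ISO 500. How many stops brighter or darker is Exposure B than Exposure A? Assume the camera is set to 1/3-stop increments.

2 stops darker

Aperture: f/14 → f/13 → f/11 — 2/3 stop larger aperture (brighter).
Shutter speed: 0.8 → 1 → 1.3 → 1.6 — 1 stop slower (brighter).
ISO: 6400 → 5000 → 4000 → 3200 → 2500 → 2000 → 1600 → 1250 → 1000 → 800 → 640 → 500 — 3 2/3 stops dropped (darker).
Net: +2/3 +1 −3 2/3 = −2 stops.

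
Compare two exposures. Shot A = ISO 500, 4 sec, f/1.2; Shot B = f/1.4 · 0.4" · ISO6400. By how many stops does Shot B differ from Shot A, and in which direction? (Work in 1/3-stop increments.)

Aperture: f/1.2 → f/1.4 — 1/3 stop stopped down (darker).
Shutter speed: 4 → 3.2 → 2.5 → 2 → 1.6 → 1.3 → 1 → 0.8 → 0.6 → 0.5 → 0.4 — 3 1/3 stops faster (darker).
ISO: 500 → 640 → 800 → 1000 → 1250 → 1600 → 2000 → 2500 → 3200 → 4000 → 5000 → 6400 — 3 2/3 stops raised (brighter).
Net: −1/3 −3 1/3 +3 2/3 = 0 stops.

same exposure (0 stops)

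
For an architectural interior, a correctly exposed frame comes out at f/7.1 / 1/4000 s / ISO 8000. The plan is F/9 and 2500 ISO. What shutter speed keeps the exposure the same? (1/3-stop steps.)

1/800s

Aperture: f/7.1 → f/8 → f/9 — 2/3 stop smaller aperture (darker).
ISO: 8000 → 6400 → 5000 → 4000 → 3200 → 2500 — 1 2/3 stops lower (darker).
Net change so far: 2 1/3 stops darker. Offset with the shutter speed: 1/4000 → 1/3200 → 1/2500 → 1/2000 → 1/1600 → 1/1250 → 1/1000 → 1/800.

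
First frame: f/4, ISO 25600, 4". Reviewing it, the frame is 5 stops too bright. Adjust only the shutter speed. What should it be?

Overexposed by 5 stops → need 5 stops darker.
Shutter speed: 4 → 2 → 1 → 1/2 → 1/4 → 1/8.

1/8s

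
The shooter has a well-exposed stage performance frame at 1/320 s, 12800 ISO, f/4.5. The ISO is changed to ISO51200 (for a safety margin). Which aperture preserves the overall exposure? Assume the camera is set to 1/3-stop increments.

f/9

ISO: 12800 → 16000 → 20000 → 25600 → 32000 → 40000 → 51200 — 2 stops higher (brighter).
Need 2 stops darker from the aperture: f/4.5 → f/5 → f/5.6 → f/6.3 → f/7.1 → f/8 → f/9.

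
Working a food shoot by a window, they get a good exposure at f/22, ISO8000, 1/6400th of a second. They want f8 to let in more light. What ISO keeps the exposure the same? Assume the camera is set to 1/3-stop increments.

ISO 1000

Aperture: f/22 → f/20 → f/18 → f/16 → f/14 → f/13 → f/11 → f/10 → f/9 → f/8 — 3 stops opened up (brighter).
Need 3 stops darker from the ISO: 8000 → 6400 → 5000 → 4000 → 3200 → 2500 → 2000 → 1600 → 1250 → 1000.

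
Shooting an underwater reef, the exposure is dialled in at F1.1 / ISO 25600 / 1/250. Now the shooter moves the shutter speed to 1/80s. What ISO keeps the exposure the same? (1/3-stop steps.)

ISO 8000

Shutter speed: 1/250 → 1/200 → 1/160 → 1/125 → 1/100 → 1/80 — 1 2/3 stops slower (brighter).
Need 1 2/3 stops darker from the ISO: 25600 → 20000 → 16000 → 12800 → 10000 → 8000.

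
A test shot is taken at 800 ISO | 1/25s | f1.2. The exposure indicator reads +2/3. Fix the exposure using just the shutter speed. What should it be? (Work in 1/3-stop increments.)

Overexposed by 2/3 stop → need 2/3 stop darker.
Shutter speed: 1/25 → 1/30 → 1/40.

1/40s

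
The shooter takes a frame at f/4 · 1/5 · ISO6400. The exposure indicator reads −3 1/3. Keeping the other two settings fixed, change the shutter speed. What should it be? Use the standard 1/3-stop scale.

Underexposed by 3 1/3 stops → need 3 1/3 stops brighter.
Shutter speed: 1/5 → 1/4 → 0.3 → 0.4 → 0.5 → 0.6 → 0.8 → 1 → 1.3 → 1.6 → 2.

2 s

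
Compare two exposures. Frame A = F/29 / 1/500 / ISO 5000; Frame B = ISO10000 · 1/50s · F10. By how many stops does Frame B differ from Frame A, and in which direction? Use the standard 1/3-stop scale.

7 1/3 stops brighter

Aperture: f/29 → f/25 → f/22 → f/20 → f/18 → f/16 → f/14 → f/13 → f/11 → f/10 — 3 stops wider (brighter).
Shutter speed: 1/500 → 1/400 → 1/320 → 1/250 → 1/200 → 1/160 → 1/125 → 1/100 → 1/80 → 1/60 → 1/50 — 3 1/3 stops slower (brighter).
ISO: 5000 → 6400 → 8000 → 10000 — 1 stop raised (brighter).
Net: +3 +3 1/3 +1 = +7 1/3 stops.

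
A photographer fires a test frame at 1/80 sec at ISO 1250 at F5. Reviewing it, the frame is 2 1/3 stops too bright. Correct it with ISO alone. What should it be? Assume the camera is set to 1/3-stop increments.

Overexposed by 2 1/3 stops → need 2 1/3 stops darker.
ISO: 1250 → 1000 → 800 → 640 → 500 → 400 → 320 → 250.

ISO 250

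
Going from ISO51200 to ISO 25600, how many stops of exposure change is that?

51200 → 25600 — count the steps: 1 stop.

1 stop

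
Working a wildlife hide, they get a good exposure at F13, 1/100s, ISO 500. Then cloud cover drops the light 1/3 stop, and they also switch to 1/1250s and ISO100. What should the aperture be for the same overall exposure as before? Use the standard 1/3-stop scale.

Scene light: 1/3 stop darker.
Shutter speed: 1/100 → 1/125 → 1/160 → 1/200 → 1/250 → 1/320 → 1/400 → 1/500 → 1/640 → 1/800 → 1/1000 → 1/1250 — 3 2/3 stops faster (darker).
ISO: 500 → 400 → 320 → 250 → 200 → 160 → 125 → 100 — 2 1/3 stops dropped (darker).
Net so far: 6 1/3 stops darker. Aperture: f/13 → f/11 → f/10 → f/9 → f/8 → f/7.1 → f/6.3 → f/5.6 → f/5 → f/4.5 → f/4 → f/3.5 → f/3.2 → f/2.8 → f/2.5 → f/2.2 → f/2 → f/1.8 → f/1.6 → f/1.4.

f/1.4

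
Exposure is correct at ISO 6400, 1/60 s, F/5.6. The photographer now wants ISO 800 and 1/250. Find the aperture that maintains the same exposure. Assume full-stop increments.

ISO: 6400 → 3200 → 1600 → 800 — 3 stops lower (darker).
Shutter speed: 1/60 → 1/125 → 1/250 — 2 stops shorter (darker).
Net change so far: 5 stops darker. Offset with the aperture: f/5.6 → f/4 → f/2.8 → f/2 → f/1.4 → f/1.0.

f/1.0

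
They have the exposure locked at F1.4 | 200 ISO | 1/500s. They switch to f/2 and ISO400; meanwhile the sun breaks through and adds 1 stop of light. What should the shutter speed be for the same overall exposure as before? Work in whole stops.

Scene light: 1 stop brighter.
Aperture: f/1.4 → f/2 — 1 stop stopped down (darker).
ISO: 200 → 400 — 1 stop higher (brighter).
Net so far: 1 stop brighter. Shutter speed: 1/500 → 1/1000.

1/1000s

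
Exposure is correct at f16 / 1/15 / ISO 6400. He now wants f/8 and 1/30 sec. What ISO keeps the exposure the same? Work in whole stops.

ISO 3200

Aperture: f/16 → f/11 → f/8 — 2 stops opened up (brighter).
Shutter speed: 1/15 → 1/30 — 1 stop shorter (darker).
Net change so far: 1 stop brighter. Offset with the ISO: 6400 → 3200.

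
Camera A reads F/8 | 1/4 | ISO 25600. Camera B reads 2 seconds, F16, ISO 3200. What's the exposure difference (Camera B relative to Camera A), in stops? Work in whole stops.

Aperture: f/8 → f/11 → f/16 — 2 stops narrower (darker).
Shutter speed: 1/4 → 1/2 → 1 → 2 — 3 stops longer (brighter).
ISO: 25600 → 12800 → 6400 → 3200 — 3 stops dropped (darker).
Net: −2 +3 −3 = −2 stops.

2 stops darker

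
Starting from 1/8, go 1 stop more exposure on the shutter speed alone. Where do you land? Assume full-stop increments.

1/4s

Shutter speed: 1/8 → 1/4 — 1 stop slower (brighter).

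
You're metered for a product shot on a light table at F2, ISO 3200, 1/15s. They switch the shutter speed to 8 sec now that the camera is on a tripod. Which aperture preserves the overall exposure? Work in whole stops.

Shutter speed: 1/15 → 1/8 → 1/4 → 1/2 → 1 → 2 → 4 → 8 — 7 stops slower (brighter).
Need 7 stops darker from the aperture: f/2 → f/2.8 → f/4 → f/5.6 → f/8 → f/11 → f/16 → f/22.

f/22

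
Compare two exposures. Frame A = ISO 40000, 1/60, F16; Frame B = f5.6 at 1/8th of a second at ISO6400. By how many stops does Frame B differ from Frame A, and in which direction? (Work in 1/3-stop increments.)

3 1/3 stops brighter

Aperture: f/16 → f/14 → f/13 → f/11 → f/10 → f/9 → f/8 → f/7.1 → f/6.3 → f/5.6 — 3 stops wider (brighter).
Shutter speed: 1/60 → 1/50 → 1/40 → 1/30 → 1/25 → 1/20 → 1/15 → 1/13 → 1/10 → 1/8 — 3 stops slower (brighter).
ISO: 40000 → 32000 → 25600 → 20000 → 16000 → 12800 → 10000 → 8000 → 6400 — 2 2/3 stops lower (darker).
Net: +3 +3 −2 2/3 = +3 1/3 stops.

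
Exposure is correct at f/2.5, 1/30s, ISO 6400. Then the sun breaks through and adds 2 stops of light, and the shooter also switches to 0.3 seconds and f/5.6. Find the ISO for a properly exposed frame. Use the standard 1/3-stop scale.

Scene light: 2 stops brighter.
Shutter speed: 1/30 → 1/25 → 1/20 → 1/15 → 1/13 → 1/10 → 1/8 → 1/6 → 1/5 → 1/4 → 0.3 — 3 1/3 stops slower (brighter).
Aperture: f/2.5 → f/2.8 → f/3.2 → f/3.5 → f/4 → f/4.5 → f/5 → f/5.6 — 2 1/3 stops narrower (darker).
Net so far: 3 stops brighter. ISO: 6400 → 5000 → 4000 → 3200 → 2500 → 2000 → 1600 → 1250 → 1000 → 800.

ISO 800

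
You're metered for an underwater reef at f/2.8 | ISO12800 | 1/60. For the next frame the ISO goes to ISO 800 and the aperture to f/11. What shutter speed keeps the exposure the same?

ISO: 12800 → 6400 → 3200 → 1600 → 800 — 4 stops lower (darker).
Aperture: f/2.8 → f/4 → f/5.6 → f/8 → f/11 — 4 stops narrower (darker).
Net change so far: 8 stops darker. Offset with the shutter speed: 1/60 → 1/30 → 1/15 → 1/8 → 1/4 → 1/2 → 1 → 2 → 4.

4 s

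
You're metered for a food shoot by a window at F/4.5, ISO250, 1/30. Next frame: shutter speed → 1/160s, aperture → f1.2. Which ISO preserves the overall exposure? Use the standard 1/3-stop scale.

ISO 100

Shutter speed: 1/30 → 1/40 → 1/50 → 1/60 → 1/80 → 1/100 → 1/125 → 1/160 — 2 1/3 stops shorter (darker).
Aperture: f/4.5 → f/4 → f/3.5 → f/3.2 → f/2.8 → f/2.5 → f/2.2 → f/2 → f/1.8 → f/1.6 → f/1.4 → f/1.2 — 3 2/3 stops opened up (brighter).
Net change so far: 1 1/3 stops brighter. Offset with the ISO: 250 → 200 → 160 → 125 → 100.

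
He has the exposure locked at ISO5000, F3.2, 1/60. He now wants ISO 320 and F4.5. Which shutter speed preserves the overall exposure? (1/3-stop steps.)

0.5 s

ISO: 5000 → 4000 → 3200 → 2500 → 2000 → 1600 → 1250 → 1000 → 800 → 640 → 500 → 400 → 320 — 4 stops dropped (darker).
Aperture: f/3.2 → f/3.5 → f/4 → f/4.5 — 1 stop stopped down (darker).
Net change so far: 5 stops darker. Offset with the shutter speed: 1/60 → 1/50 → 1/40 → 1/30 → 1/25 → 1/20 → 1/15 → 1/13 → 1/10 → 1/8 → 1/6 → 1/5 → 1/4 → 0.3 → 0.4 → 0.5.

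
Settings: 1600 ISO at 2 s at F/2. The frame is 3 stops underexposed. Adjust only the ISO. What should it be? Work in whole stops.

Underexposed by 3 stops → need 3 stops brighter.
ISO: 1600 → 3200 → 6400 → 12800.

ISO 12800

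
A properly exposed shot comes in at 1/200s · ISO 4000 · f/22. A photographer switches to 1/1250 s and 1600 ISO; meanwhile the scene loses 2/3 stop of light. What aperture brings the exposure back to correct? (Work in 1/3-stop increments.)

f/4.5

Scene light: 2/3 stop darker.
Shutter speed: 1/200 → 1/250 → 1/320 → 1/400 → 1/500 → 1/640 → 1/800 → 1/1000 → 1/1250 — 2 2/3 stops shorter (darker).
ISO: 4000 → 3200 → 2500 → 2000 → 1600 — 1 1/3 stops dropped (darker).
Net so far: 4 2/3 stops darker. Aperture: f/22 → f/20 → f/18 → f/16 → f/14 → f/13 → f/11 → f/10 → f/9 → f/8 → f/7.1 → f/6.3 → f/5.6 → f/5 → f/4.5.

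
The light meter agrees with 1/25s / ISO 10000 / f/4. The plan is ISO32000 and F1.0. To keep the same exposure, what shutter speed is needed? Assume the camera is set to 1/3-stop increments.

ISO: 10000 → 12800 → 16000 → 20000 → 25600 → 32000 — 1 2/3 stops raised (brighter).
Aperture: f/4 → f/3.5 → f/3.2 → f/2.8 → f/2.5 → f/2.2 → f/2 → f/1.8 → f/1.6 → f/1.4 → f/1.2 → f/1.1 → f/1.0 — 4 stops wider (brighter).
Net change so far: 5 2/3 stops brighter. Offset with the shutter speed: 1/25 → 1/30 → 1/40 → 1/50 → 1/60 → 1/80 → 1/100 → 1/125 → 1/160 → 1/200 → 1/250 → 1/320 → 1/400 → 1/500 → 1/640 → 1/800 → 1/1000 → 1/1250.

1/1250s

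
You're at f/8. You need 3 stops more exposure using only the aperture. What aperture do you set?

f/2.8

Aperture: f/8 → f/5.6 → f/4 → f/2.8 — 3 stops opened up (brighter).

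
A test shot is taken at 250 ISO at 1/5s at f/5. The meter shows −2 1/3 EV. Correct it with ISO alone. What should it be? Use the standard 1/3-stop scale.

ISO 1250

Underexposed by 2 1/3 stops → need 2 1/3 stops brighter.
ISO: 250 → 320 → 400 → 500 → 640 → 800 → 1000 → 1250.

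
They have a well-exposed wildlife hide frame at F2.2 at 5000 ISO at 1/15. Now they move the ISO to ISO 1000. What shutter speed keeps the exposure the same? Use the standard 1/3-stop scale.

ISO: 5000 → 4000 → 3200 → 2500 → 2000 → 1600 → 1250 → 1000 — 2 1/3 stops dropped (darker).
Need 2 1/3 stops brighter from the shutter speed: 1/15 → 1/13 → 1/10 → 1/8 → 1/6 → 1/5 → 1/4 → 0.3.

0.3 s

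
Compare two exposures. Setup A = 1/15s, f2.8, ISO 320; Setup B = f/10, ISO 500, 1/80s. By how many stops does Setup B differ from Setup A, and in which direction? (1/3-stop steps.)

5 1/3 stops darker

Aperture: f/2.8 → f/3.2 → f/3.5 → f/4 → f/4.5 → f/5 → f/5.6 → f/6.3 → f/7.1 → f/8 → f/9 → f/10 — 3 2/3 stops smaller aperture (darker).
Shutter speed: 1/15 → 1/20 → 1/25 → 1/30 → 1/40 → 1/50 → 1/60 → 1/80 — 2 1/3 stops faster (darker).
ISO: 320 → 400 → 500 — 2/3 stop higher (brighter).
Net: −3 2/3 −2 1/3 +2/3 = −5 1/3 stops.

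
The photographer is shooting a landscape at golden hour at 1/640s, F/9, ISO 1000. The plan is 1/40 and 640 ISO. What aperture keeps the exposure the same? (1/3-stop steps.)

f/29

Shutter speed: 1/640 → 1/500 → 1/400 → 1/320 → 1/250 → 1/200 → 1/160 → 1/125 → 1/100 → 1/80 → 1/60 → 1/50 → 1/40 — 4 stops slower (brighter).
ISO: 1000 → 800 → 640 — 2/3 stop dropped (darker).
Net change so far: 3 1/3 stops brighter. Offset with the aperture: f/9 → f/10 → f/11 → f/13 → f/14 → f/16 → f/18 → f/20 → f/22 → f/25 → f/29.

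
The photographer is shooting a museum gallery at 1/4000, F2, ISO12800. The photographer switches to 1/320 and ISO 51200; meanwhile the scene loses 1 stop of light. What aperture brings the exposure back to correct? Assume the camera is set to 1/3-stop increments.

f/10

Scene light: 1 stop darker.
Shutter speed: 1/4000 → 1/3200 → 1/2500 → 1/2000 → 1/1600 → 1/1250 → 1/1000 → 1/800 → 1/640 → 1/500 → 1/400 → 1/320 — 3 2/3 stops longer (brighter).
ISO: 12800 → 16000 → 20000 → 25600 → 32000 → 40000 → 51200 — 2 stops raised (brighter).
Net so far: 4 2/3 stops brighter. Aperture: f/2 → f/2.2 → f/2.5 → f/2.8 → f/3.2 → f/3.5 → f/4 → f/4.5 → f/5 → f/5.6 → f/6.3 → f/7.1 → f/8 → f/9 → f/10.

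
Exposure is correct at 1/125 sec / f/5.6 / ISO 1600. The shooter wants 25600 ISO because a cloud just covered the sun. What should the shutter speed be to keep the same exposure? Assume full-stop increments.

ISO: 1600 → 3200 → 6400 → 12800 → 25600 — 4 stops higher (brighter).
Need 4 stops darker from the shutter speed: 1/125 → 1/250 → 1/500 → 1/1000 → 1/2000.

1/2000s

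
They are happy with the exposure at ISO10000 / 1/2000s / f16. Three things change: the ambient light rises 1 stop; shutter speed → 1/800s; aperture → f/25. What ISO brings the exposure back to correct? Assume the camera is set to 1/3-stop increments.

Scene light: 1 stop brighter.
Shutter speed: 1/2000 → 1/1600 → 1/1250 → 1/1000 → 1/800 — 1 1/3 stops longer (brighter).
Aperture: f/16 → f/18 → f/20 → f/22 → f/25 — 1 1/3 stops narrower (darker).
Net so far: 1 stop brighter. ISO: 10000 → 8000 → 6400 → 5000.

ISO 5000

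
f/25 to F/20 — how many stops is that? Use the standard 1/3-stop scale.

2/3 stop

f/25 → f/22 → f/20 — count the steps: 2 third-stops = 2/3 stop.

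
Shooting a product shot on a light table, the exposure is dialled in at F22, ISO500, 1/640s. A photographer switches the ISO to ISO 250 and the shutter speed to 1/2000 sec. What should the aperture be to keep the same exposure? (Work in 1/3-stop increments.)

ISO: 500 → 400 → 320 → 250 — 1 stop dropped (darker).
Shutter speed: 1/640 → 1/800 → 1/1000 → 1/1250 → 1/1600 → 1/2000 — 1 2/3 stops shorter (darker).
Net change so far: 2 2/3 stops darker. Offset with the aperture: f/22 → f/20 → f/18 → f/16 → f/14 → f/13 → f/11 → f/10 → f/9.

f/9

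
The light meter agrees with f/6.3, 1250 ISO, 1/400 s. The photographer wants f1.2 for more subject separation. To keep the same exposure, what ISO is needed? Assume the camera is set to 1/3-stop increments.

ISO 50

Aperture: f/6.3 → f/5.6 → f/5 → f/4.5 → f/4 → f/3.5 → f/3.2 → f/2.8 → f/2.5 → f/2.2 → f/2 → f/1.8 → f/1.6 → f/1.4 → f/1.2 — 4 2/3 stops wider (brighter).
Need 4 2/3 stops darker from the ISO: 1250 → 1000 → 800 → 640 → 500 → 400 → 320 → 250 → 200 → 160 → 125 → 100 → 80 → 64 → 50.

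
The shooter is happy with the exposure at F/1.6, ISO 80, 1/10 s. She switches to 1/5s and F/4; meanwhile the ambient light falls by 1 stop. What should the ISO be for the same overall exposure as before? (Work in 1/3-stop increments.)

Scene light: 1 stop darker.
Shutter speed: 1/10 → 1/8 → 1/6 → 1/5 — 1 stop longer (brighter).
Aperture: f/1.6 → f/1.8 → f/2 → f/2.2 → f/2.5 → f/2.8 → f/3.2 → f/3.5 → f/4 — 2 2/3 stops narrower (darker).
Net so far: 2 2/3 stops darker. ISO: 80 → 100 → 125 → 160 → 200 → 250 → 320 → 400 → 500.

ISO 500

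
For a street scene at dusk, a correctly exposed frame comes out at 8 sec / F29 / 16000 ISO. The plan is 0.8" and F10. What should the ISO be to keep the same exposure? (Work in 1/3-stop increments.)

ISO 20000

Shutter speed: 8 → 6 → 5 → 4 → 3.2 → 2.5 → 2 → 1.6 → 1.3 → 1 → 0.8 — 3 1/3 stops faster (darker).
Aperture: f/29 → f/25 → f/22 → f/20 → f/18 → f/16 → f/14 → f/13 → f/11 → f/10 — 3 stops opened up (brighter).
Net change so far: 1/3 stop darker. Offset with the ISO: 16000 → 20000.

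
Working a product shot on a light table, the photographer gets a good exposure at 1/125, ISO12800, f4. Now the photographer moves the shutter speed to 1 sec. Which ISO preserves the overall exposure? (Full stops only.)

ISO 100

Shutter speed: 1/125 → 1/60 → 1/30 → 1/15 → 1/8 → 1/4 → 1/2 → 1 — 7 stops longer (brighter).
Need 7 stops darker from the ISO: 12800 → 6400 → 3200 → 1600 → 800 → 400 → 200 → 100.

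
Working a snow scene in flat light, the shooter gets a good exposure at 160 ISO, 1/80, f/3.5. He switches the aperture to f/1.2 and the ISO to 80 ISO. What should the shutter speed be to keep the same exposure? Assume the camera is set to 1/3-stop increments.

1/320s

Aperture: f/3.5 → f/3.2 → f/2.8 → f/2.5 → f/2.2 → f/2 → f/1.8 → f/1.6 → f/1.4 → f/1.2 — 3 stops larger aperture (brighter).
ISO: 160 → 125 → 100 → 80 — 1 stop lower (darker).
Net change so far: 2 stops brighter. Offset with the shutter speed: 1/80 → 1/100 → 1/125 → 1/160 → 1/200 → 1/250 → 1/320.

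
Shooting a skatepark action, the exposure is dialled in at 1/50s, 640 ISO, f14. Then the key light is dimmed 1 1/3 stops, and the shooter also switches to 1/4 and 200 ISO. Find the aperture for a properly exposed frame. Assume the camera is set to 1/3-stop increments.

Scene light: 1 1/3 stops darker.
Shutter speed: 1/50 → 1/40 → 1/30 → 1/25 → 1/20 → 1/15 → 1/13 → 1/10 → 1/8 → 1/6 → 1/5 → 1/4 — 3 2/3 stops slower (brighter).
ISO: 640 → 500 → 400 → 320 → 250 → 200 — 1 2/3 stops lower (darker).
Net so far: 2/3 stop brighter. Aperture: f/14 → f/16 → f/18.

f/18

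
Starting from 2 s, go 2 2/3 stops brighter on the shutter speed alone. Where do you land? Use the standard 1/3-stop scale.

Shutter speed: 2 → 2.5 → 3.2 → 4 → 5 → 6 → 8 → 10 → 13 — 2 2/3 stops longer (brighter).

13 s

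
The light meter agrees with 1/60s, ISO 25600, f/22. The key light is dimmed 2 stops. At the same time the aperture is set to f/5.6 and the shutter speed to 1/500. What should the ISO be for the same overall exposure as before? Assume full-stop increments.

Scene light: 2 stops darker.
Aperture: f/22 → f/16 → f/11 → f/8 → f/5.6 — 4 stops opened up (brighter).
Shutter speed: 1/60 → 1/125 → 1/250 → 1/500 — 3 stops shorter (darker).
Net so far: 1 stop darker. ISO: 25600 → 51200.

ISO 51200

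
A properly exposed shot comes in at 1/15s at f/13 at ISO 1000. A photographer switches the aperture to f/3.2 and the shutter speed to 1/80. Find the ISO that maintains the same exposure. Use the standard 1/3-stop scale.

Aperture: f/13 → f/11 → f/10 → f/9 → f/8 → f/7.1 → f/6.3 → f/5.6 → f/5 → f/4.5 → f/4 → f/3.5 → f/3.2 — 4 stops opened up (brighter).
Shutter speed: 1/15 → 1/20 → 1/25 → 1/30 → 1/40 → 1/50 → 1/60 → 1/80 — 2 1/3 stops faster (darker).
Net change so far: 1 2/3 stops brighter. Offset with the ISO: 1000 → 800 → 640 → 500 → 400 → 320.

ISO 320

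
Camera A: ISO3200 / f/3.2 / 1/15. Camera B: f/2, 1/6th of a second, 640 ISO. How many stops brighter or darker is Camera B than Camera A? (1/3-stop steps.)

1/3 stop brighter

Aperture: f/3.2 → f/2.8 → f/2.5 → f/2.2 → f/2 — 1 1/3 stops opened up (brighter).
Shutter speed: 1/15 → 1/13 → 1/10 → 1/8 → 1/6 — 1 1/3 stops slower (brighter).
ISO: 3200 → 2500 → 2000 → 1600 → 1250 → 1000 → 800 → 640 — 2 1/3 stops lower (darker).
Net: +1 1/3 +1 1/3 −2 1/3 = +1/3 stops.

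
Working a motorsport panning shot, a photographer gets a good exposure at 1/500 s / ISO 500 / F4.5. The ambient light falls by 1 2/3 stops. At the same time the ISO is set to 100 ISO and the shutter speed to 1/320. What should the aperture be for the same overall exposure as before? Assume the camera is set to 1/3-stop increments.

f/1.4

Scene light: 1 2/3 stops darker.
ISO: 500 → 400 → 320 → 250 → 200 → 160 → 125 → 100 — 2 1/3 stops dropped (darker).
Shutter speed: 1/500 → 1/400 → 1/320 — 2/3 stop longer (brighter).
Net so far: 3 1/3 stops darker. Aperture: f/4.5 → f/4 → f/3.5 → f/3.2 → f/2.8 → f/2.5 → f/2.2 → f/2 → f/1.8 → f/1.6 → f/1.4.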